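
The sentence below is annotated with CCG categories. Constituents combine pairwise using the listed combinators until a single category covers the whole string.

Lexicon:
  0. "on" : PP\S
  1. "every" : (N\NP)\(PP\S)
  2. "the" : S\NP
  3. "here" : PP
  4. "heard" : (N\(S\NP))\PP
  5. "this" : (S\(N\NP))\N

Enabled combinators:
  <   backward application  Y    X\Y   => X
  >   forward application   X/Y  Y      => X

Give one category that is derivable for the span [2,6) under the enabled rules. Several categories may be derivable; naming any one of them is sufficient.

S\(N\NP)

[0,6] S   <
  [0,2] N\NP   <
    [0,1] "on" : PP\S
    [1,2] "every" : (N\NP)\(PP\S)
  [2,6] S\(N\NP)   <
    [2,5] N   <
      [2,3] "the" : S\NP
      [3,5] N\(S\NP)   <
        [3,4] "here" : PP
        [4,5] "heard" : (N\(S\NP))\PP
    [5,6] "this" : (S\(N\NP))\N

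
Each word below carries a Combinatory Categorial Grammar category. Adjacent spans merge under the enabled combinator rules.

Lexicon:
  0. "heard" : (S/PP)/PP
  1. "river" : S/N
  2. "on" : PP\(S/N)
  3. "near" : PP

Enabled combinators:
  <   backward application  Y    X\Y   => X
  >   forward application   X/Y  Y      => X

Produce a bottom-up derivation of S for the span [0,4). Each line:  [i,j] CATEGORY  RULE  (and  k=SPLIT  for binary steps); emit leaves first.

[0,4] S   >
  [0,3] S/PP   >
    [0,1] "heard" : (S/PP)/PP
    [1,3] PP   <
      [1,2] "river" : S/N
      [2,3] "on" : PP\(S/N)
  [3,4] "near" : PP

[0,1] (S/PP)/PP  lex  "heard"
[1,2] S/N  lex  "river"
[2,3] PP\(S/N)  lex  "on"
[1,3] PP  <  k=2
[0,3] S/PP  >  k=1
[3,4] PP  lex  "near"
[0,4] S  >  k=3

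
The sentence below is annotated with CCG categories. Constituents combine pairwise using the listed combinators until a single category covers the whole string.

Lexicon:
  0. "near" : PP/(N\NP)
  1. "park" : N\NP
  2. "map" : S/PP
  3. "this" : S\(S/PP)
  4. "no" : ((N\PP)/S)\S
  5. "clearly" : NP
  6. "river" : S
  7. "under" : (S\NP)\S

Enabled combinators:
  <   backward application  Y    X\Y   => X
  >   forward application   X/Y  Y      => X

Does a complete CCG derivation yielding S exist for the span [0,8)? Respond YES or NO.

PP/(N\NP) N\NP S/PP S\(S/PP) ((N\PP)/S)\S NP S (S\NP)\S
CKY chart[0,8] = {N}; S ∉ chart

NO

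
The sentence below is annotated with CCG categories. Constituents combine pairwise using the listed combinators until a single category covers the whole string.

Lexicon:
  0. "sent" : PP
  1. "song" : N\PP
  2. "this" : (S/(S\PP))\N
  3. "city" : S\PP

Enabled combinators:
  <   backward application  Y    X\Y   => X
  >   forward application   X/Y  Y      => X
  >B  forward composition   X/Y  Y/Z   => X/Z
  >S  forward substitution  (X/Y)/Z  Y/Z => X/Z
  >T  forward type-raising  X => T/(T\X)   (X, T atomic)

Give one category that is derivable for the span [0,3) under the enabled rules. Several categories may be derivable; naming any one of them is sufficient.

S/(S\PP)

[0,4] S   >
  [0,3] S/(S\PP)   <
    [0,2] N   >
      [0,1] N/(N\PP)   >T
        [0,1] "sent" : PP
      [1,2] "song" : N\PP
    [2,3] "this" : (S/(S\PP))\N
  [3,4] "city" : S\PP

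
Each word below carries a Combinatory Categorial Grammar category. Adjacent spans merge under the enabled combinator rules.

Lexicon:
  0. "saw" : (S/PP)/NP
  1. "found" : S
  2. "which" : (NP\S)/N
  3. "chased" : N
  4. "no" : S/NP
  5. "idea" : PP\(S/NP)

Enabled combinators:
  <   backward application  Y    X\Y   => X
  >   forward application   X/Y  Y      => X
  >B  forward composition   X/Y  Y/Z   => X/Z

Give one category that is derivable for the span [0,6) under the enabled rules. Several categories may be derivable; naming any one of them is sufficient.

[0,6] S   >
  [0,4] S/PP   >
    [0,1] "saw" : (S/PP)/NP
    [1,4] NP   <
      [1,2] "found" : S
      [2,4] NP\S   >
        [2,3] "which" : (NP\S)/N
        [3,4] "chased" : N
  [4,6] PP   <
    [4,5] "no" : S/NP
    [5,6] "idea" : PP\(S/NP)

S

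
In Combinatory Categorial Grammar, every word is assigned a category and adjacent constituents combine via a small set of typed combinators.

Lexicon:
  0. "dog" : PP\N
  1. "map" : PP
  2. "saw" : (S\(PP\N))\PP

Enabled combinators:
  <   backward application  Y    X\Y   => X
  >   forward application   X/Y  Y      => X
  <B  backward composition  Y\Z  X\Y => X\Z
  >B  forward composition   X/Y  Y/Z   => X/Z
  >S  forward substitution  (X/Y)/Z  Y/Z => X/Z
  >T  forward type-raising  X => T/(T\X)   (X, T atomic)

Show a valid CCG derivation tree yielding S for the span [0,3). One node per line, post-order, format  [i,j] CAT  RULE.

[0,1] PP\N  lex  "dog"
[1,2] PP  lex  "map"
[2,3] (S\(PP\N))\PP  lex  "saw"
[1,3] S\(PP\N)  <  k=2
[0,3] S  <  k=1

[0,3] S   <
  [0,1] "dog" : PP\N
  [1,3] S\(PP\N)   <
    [1,2] "map" : PP
    [2,3] "saw" : (S\(PP\N))\PP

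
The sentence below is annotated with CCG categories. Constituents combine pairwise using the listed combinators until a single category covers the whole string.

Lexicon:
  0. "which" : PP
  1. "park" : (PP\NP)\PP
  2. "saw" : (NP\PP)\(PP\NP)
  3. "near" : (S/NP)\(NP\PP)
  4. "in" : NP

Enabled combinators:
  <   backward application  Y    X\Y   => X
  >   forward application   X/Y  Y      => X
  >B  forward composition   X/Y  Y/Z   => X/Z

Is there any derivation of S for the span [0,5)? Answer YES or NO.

[0,5] S   >
  [0,4] S/NP   <
    [0,3] NP\PP   <
      [0,2] PP\NP   <
        [0,1] "which" : PP
        [1,2] "park" : (PP\NP)\PP
      [2,3] "saw" : (NP\PP)\(PP\NP)
    [3,4] "near" : (S/NP)\(NP\PP)
  [4,5] "in" : NP

YES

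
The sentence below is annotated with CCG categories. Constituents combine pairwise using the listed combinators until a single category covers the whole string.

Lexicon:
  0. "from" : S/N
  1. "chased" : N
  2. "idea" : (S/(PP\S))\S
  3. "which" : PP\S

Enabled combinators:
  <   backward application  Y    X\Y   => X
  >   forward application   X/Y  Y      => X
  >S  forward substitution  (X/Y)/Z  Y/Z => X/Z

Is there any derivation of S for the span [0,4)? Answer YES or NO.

YES

[0,4] S   >
  [0,3] S/(PP\S)   <
    [0,2] S   >
      [0,1] "from" : S/N
      [1,2] "chased" : N
    [2,3] "idea" : (S/(PP\S))\S
  [3,4] "which" : PP\S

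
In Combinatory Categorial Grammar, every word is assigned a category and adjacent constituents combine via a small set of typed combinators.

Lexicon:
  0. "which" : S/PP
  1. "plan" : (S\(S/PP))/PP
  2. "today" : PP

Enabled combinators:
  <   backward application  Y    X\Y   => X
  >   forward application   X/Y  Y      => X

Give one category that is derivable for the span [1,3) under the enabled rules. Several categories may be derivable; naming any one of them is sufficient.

[0,3] S   <
  [0,1] "which" : S/PP
  [1,3] S\(S/PP)   >
    [1,2] "plan" : (S\(S/PP))/PP
    [2,3] "today" : PP

S\(S/PP)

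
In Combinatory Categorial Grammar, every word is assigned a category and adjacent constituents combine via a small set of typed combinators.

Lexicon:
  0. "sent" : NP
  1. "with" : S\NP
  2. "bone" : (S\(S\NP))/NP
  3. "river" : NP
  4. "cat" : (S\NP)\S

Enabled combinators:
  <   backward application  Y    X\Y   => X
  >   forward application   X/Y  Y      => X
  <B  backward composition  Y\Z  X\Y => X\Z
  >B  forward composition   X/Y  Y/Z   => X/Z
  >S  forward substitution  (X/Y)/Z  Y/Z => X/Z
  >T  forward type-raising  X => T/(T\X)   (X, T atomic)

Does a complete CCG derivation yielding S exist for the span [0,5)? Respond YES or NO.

[0,5] S   >
  [0,1] S/(S\NP)   >T
    [0,1] "sent" : NP
  [1,5] S\NP   <
    [1,4] S   <
      [1,2] "with" : S\NP
      [2,4] S\(S\NP)   >
        [2,3] "bone" : (S\(S\NP))/NP
        [3,4] "river" : NP
    [4,5] "cat" : (S\NP)\S

YES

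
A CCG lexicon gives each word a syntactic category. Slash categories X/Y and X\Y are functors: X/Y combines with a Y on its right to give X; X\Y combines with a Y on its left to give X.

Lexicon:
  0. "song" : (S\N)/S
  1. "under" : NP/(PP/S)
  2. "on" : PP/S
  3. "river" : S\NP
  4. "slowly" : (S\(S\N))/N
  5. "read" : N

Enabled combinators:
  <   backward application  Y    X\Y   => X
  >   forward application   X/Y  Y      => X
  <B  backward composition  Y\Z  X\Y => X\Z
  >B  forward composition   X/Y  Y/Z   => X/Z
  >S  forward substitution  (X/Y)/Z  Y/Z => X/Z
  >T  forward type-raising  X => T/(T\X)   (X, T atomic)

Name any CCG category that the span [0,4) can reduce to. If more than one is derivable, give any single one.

S\N

[0,6] S   <
  [0,4] S\N   >
    [0,1] "song" : (S\N)/S
    [1,4] S   <
      [1,3] NP   >
        [1,2] "under" : NP/(PP/S)
        [2,3] "on" : PP/S
      [3,4] "river" : S\NP
  [4,6] S\(S\N)   >
    [4,5] "slowly" : (S\(S\N))/N
    [5,6] "read" : N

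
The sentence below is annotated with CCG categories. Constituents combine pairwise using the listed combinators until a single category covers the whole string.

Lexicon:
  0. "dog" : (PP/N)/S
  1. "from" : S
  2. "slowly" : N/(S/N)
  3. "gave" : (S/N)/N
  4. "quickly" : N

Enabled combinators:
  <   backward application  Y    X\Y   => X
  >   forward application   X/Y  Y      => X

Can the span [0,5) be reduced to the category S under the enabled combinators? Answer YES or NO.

NO

(PP/N)/S S N/(S/N) (S/N)/N N
CKY chart[0,5] = {PP}; S ∉ chart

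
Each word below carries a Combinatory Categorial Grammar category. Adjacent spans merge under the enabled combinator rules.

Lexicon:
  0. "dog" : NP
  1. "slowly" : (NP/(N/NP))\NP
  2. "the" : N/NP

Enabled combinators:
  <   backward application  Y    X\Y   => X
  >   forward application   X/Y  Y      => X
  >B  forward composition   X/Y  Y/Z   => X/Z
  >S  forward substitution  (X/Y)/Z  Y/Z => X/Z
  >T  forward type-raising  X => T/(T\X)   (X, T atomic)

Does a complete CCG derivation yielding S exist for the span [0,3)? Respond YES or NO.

NO

NP (NP/(N/NP))\NP N/NP
CKY chart[0,3] = {N/(N\NP), NP, NP/(NP\NP), PP/(PP\NP), S/(S\NP)}; S ∉ chart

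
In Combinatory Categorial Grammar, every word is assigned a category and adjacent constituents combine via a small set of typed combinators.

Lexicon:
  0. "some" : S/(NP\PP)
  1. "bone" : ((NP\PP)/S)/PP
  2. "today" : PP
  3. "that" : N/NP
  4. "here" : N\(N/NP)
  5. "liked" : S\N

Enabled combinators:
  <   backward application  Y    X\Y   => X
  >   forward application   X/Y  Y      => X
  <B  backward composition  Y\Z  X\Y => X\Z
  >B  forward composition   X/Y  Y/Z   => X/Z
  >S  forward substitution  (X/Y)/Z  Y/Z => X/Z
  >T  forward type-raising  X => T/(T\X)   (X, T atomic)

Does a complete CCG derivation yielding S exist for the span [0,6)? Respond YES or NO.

[0,6] S   >
  [0,1] "some" : S/(NP\PP)
  [1,6] NP\PP   >
    [1,3] (NP\PP)/S   >
      [1,2] "bone" : ((NP\PP)/S)/PP
      [2,3] "today" : PP
    [3,6] S   <
      [3,5] N   <
        [3,4] "that" : N/NP
        [4,5] "here" : N\(N/NP)
      [5,6] "liked" : S\N

YES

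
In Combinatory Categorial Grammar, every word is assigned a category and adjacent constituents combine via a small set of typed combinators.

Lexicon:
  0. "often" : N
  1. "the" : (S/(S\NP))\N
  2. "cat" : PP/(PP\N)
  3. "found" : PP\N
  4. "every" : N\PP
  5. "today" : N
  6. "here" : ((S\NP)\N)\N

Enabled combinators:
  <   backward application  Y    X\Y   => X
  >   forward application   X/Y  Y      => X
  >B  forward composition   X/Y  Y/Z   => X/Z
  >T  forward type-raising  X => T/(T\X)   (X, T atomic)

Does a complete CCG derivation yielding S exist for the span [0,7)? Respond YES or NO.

[0,7] S   >
  [0,2] S/(S\NP)   <
    [0,1] "often" : N
    [1,2] "the" : (S/(S\NP))\N
  [2,7] S\NP   <
    [2,5] N   <
      [2,4] PP   >
        [2,3] "cat" : PP/(PP\N)
        [3,4] "found" : PP\N
      [4,5] "every" : N\PP
    [5,7] (S\NP)\N   <
      [5,6] "today" : N
      [6,7] "here" : ((S\NP)\N)\N

YES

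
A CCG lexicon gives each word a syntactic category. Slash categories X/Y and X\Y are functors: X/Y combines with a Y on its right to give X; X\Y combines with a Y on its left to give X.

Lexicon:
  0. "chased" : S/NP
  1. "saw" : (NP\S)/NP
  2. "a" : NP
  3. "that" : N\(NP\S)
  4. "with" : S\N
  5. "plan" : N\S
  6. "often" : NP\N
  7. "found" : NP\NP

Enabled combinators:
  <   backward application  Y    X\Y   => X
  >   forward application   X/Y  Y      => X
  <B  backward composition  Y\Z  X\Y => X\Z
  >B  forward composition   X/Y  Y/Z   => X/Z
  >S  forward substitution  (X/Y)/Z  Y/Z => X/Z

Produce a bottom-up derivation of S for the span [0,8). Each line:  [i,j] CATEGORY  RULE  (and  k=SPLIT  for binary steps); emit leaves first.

[0,8] S   >
  [0,1] "chased" : S/NP
  [1,8] NP   <
    [1,4] N   <
      [1,3] NP\S   >
        [1,2] "saw" : (NP\S)/NP
        [2,3] "a" : NP
      [3,4] "that" : N\(NP\S)
    [4,8] NP\N   <B
      [4,6] N\N   <B
        [4,5] "with" : S\N
        [5,6] "plan" : N\S
      [6,8] NP\N   <B
        [6,7] "often" : NP\N
        [7,8] "found" : NP\NP

[0,1] S/NP  lex  "chased"
[1,2] (NP\S)/NP  lex  "saw"
[2,3] NP  lex  "a"
[1,3] NP\S  >  k=2
[3,4] N\(NP\S)  lex  "that"
[1,4] N  <  k=3
[4,5] S\N  lex  "with"
[5,6] N\S  lex  "plan"
[4,6] N\N  <B  k=5
[6,7] NP\N  lex  "often"
[7,8] NP\NP  lex  "found"
[6,8] NP\N  <B  k=7
[4,8] NP\N  <B  k=6
[1,8] NP  <  k=4
[0,8] S  >  k=1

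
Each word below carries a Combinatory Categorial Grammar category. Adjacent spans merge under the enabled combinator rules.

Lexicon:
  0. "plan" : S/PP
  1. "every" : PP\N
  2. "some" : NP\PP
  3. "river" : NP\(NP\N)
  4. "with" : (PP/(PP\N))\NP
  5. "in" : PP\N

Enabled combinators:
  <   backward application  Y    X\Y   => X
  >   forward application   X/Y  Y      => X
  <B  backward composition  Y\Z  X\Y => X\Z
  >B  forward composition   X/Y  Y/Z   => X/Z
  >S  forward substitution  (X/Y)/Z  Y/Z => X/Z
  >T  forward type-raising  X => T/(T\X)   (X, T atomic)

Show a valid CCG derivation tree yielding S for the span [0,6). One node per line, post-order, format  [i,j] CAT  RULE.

[0,1] S/PP  lex  "plan"
[1,2] PP\N  lex  "every"
[2,3] NP\PP  lex  "some"
[1,3] NP\N  <B  k=2
[3,4] NP\(NP\N)  lex  "river"
[1,4] NP  <  k=3
[4,5] (PP/(PP\N))\NP  lex  "with"
[1,5] PP/(PP\N)  <  k=4
[5,6] PP\N  lex  "in"
[1,6] PP  >  k=5
[0,6] S  >  k=1

[0,6] S   >
  [0,1] "plan" : S/PP
  [1,6] PP   >
    [1,5] PP/(PP\N)   <
      [1,4] NP   <
        [1,3] NP\N   <B
          [1,2] "every" : PP\N
          [2,3] "some" : NP\PP
        [3,4] "river" : NP\(NP\N)
      [4,5] "with" : (PP/(PP\N))\NP
    [5,6] "in" : PP\N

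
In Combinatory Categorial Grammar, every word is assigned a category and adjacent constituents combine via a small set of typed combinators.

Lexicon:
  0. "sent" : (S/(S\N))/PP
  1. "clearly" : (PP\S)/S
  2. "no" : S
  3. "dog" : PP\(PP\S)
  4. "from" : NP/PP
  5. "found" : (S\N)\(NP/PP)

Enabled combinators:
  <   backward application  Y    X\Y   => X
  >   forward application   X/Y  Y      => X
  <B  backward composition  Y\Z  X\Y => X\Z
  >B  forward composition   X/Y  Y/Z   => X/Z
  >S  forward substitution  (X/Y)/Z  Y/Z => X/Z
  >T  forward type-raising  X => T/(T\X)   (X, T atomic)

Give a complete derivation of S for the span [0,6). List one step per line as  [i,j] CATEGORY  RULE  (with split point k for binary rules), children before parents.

[0,1] (S/(S\N))/PP  lex  "sent"
[1,2] (PP\S)/S  lex  "clearly"
[2,3] S  lex  "no"
[1,3] PP\S  >  k=2
[3,4] PP\(PP\S)  lex  "dog"
[1,4] PP  <  k=3
[0,4] S/(S\N)  >  k=1
[4,5] NP/PP  lex  "from"
[5,6] (S\N)\(NP/PP)  lex  "found"
[4,6] S\N  <  k=5
[0,6] S  >  k=4

[0,6] S   >
  [0,4] S/(S\N)   >
    [0,1] "sent" : (S/(S\N))/PP
    [1,4] PP   <
      [1,3] PP\S   >
        [1,2] "clearly" : (PP\S)/S
        [2,3] "no" : S
      [3,4] "dog" : PP\(PP\S)
  [4,6] S\N   <
    [4,5] "from" : NP/PP
    [5,6] "found" : (S\N)\(NP/PP)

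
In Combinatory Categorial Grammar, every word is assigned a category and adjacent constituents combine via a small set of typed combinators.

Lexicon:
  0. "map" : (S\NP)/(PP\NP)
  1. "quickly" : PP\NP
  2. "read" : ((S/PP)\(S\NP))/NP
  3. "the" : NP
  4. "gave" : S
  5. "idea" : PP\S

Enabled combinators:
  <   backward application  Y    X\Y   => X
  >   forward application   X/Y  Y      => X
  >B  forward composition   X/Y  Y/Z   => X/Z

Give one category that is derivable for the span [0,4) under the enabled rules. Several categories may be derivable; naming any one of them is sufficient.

S/PP

[0,6] S   >
  [0,4] S/PP   <
    [0,2] S\NP   >
      [0,1] "map" : (S\NP)/(PP\NP)
      [1,2] "quickly" : PP\NP
    [2,4] (S/PP)\(S\NP)   >
      [2,3] "read" : ((S/PP)\(S\NP))/NP
      [3,4] "the" : NP
  [4,6] PP   <
    [4,5] "gave" : S
    [5,6] "idea" : PP\S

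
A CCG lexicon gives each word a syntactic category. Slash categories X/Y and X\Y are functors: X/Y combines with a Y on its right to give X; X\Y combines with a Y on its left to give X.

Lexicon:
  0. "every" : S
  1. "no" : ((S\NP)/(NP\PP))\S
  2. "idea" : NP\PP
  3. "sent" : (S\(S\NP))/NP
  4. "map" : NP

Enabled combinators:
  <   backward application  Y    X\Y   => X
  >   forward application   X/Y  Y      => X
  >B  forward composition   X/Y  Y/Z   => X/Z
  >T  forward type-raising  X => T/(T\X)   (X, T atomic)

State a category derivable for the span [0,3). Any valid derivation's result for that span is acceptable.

[0,5] S   <
  [0,3] S\NP   >
    [0,2] (S\NP)/(NP\PP)   <
      [0,1] "every" : S
      [1,2] "no" : ((S\NP)/(NP\PP))\S
    [2,3] "idea" : NP\PP
  [3,5] S\(S\NP)   >
    [3,4] "sent" : (S\(S\NP))/NP
    [4,5] "map" : NP

S\NP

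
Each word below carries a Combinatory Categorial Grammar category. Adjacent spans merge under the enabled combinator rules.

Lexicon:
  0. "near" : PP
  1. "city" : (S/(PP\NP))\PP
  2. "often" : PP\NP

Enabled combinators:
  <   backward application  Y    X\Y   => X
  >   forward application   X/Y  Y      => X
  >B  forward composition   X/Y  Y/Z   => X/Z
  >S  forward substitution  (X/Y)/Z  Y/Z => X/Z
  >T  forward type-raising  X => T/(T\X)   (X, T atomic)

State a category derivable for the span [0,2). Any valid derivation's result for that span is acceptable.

S/(PP\NP)

[0,3] S   >
  [0,2] S/(PP\NP)   <
    [0,1] "near" : PP
    [1,2] "city" : (S/(PP\NP))\PP
  [2,3] "often" : PP\NP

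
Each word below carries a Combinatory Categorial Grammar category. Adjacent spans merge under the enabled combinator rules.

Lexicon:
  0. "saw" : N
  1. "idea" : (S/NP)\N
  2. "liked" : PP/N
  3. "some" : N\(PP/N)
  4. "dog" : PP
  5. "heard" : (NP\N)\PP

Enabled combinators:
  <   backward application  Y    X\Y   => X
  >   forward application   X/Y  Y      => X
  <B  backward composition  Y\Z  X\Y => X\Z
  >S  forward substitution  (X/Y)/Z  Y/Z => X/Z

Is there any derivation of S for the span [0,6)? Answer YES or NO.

YES

[0,6] S   >
  [0,2] S/NP   <
    [0,1] "saw" : N
    [1,2] "idea" : (S/NP)\N
  [2,6] NP   <
    [2,4] N   <
      [2,3] "liked" : PP/N
      [3,4] "some" : N\(PP/N)
    [4,6] NP\N   <
      [4,5] "dog" : PP
      [5,6] "heard" : (NP\N)\PP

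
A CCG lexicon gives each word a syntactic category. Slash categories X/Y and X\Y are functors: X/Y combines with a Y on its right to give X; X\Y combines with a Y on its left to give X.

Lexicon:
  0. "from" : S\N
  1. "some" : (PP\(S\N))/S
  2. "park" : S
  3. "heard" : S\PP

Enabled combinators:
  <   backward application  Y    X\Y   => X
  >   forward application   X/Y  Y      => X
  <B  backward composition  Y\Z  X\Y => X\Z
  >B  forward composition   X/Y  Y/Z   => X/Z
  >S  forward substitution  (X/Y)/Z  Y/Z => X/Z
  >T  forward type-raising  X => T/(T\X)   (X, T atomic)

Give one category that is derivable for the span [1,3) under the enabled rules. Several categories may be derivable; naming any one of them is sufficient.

[0,4] S   <
  [0,3] PP   <
    [0,1] "from" : S\N
    [1,3] PP\(S\N)   >
      [1,2] "some" : (PP\(S\N))/S
      [2,3] "park" : S
  [3,4] "heard" : S\PP

PP\(S\N)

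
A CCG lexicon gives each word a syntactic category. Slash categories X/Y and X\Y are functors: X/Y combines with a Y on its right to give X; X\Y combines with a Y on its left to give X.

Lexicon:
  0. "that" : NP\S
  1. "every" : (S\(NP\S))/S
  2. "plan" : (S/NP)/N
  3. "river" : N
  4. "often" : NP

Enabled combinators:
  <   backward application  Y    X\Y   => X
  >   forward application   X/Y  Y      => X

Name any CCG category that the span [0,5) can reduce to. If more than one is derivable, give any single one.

[0,5] S   <
  [0,1] "that" : NP\S
  [1,5] S\(NP\S)   >
    [1,2] "every" : (S\(NP\S))/S
    [2,5] S   >
      [2,4] S/NP   >
        [2,3] "plan" : (S/NP)/N
        [3,4] "river" : N
      [4,5] "often" : NP

S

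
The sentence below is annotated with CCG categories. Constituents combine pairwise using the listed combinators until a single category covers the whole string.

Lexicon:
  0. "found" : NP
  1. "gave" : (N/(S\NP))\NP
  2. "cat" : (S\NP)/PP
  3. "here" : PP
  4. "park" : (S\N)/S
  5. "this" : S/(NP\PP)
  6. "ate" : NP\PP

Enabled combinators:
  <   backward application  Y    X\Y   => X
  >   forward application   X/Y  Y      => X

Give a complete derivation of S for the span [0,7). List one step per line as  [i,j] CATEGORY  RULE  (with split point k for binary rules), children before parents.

[0,1] NP  lex  "found"
[1,2] (N/(S\NP))\NP  lex  "gave"
[0,2] N/(S\NP)  <  k=1
[2,3] (S\NP)/PP  lex  "cat"
[3,4] PP  lex  "here"
[2,4] S\NP  >  k=3
[0,4] N  >  k=2
[4,5] (S\N)/S  lex  "park"
[5,6] S/(NP\PP)  lex  "this"
[6,7] NP\PP  lex  "ate"
[5,7] S  >  k=6
[4,7] S\N  >  k=5
[0,7] S  <  k=4

[0,7] S   <
  [0,4] N   >
    [0,2] N/(S\NP)   <
      [0,1] "found" : NP
      [1,2] "gave" : (N/(S\NP))\NP
    [2,4] S\NP   >
      [2,3] "cat" : (S\NP)/PP
      [3,4] "here" : PP
  [4,7] S\N   >
    [4,5] "park" : (S\N)/S
    [5,7] S   >
      [5,6] "this" : S/(NP\PP)
      [6,7] "ate" : NP\PP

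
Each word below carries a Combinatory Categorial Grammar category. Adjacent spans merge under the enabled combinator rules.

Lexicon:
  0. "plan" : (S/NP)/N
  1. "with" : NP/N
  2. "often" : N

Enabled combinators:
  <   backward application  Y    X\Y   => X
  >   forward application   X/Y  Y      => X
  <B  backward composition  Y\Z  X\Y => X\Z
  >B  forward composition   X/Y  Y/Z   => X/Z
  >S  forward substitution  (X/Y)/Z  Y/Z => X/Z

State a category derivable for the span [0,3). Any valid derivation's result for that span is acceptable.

S

[0,3] S   >
  [0,2] S/N   >S
    [0,1] "plan" : (S/NP)/N
    [1,2] "with" : NP/N
  [2,3] "often" : N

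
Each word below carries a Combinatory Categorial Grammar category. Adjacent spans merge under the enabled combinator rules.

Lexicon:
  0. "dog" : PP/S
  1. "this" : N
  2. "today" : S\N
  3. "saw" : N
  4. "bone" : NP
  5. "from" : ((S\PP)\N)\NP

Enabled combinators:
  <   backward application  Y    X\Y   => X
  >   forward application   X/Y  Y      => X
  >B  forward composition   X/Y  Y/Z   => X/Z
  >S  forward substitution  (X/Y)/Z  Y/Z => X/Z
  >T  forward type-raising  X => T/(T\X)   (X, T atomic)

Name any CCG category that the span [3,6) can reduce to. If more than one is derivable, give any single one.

[0,6] S   <
  [0,3] PP   >
    [0,1] "dog" : PP/S
    [1,3] S   >
      [1,2] S/(S\N)   >T
        [1,2] "this" : N
      [2,3] "today" : S\N
  [3,6] S\PP   <
    [3,4] "saw" : N
    [4,6] (S\PP)\N   <
      [4,5] "bone" : NP
      [5,6] "from" : ((S\PP)\N)\NP

S\PP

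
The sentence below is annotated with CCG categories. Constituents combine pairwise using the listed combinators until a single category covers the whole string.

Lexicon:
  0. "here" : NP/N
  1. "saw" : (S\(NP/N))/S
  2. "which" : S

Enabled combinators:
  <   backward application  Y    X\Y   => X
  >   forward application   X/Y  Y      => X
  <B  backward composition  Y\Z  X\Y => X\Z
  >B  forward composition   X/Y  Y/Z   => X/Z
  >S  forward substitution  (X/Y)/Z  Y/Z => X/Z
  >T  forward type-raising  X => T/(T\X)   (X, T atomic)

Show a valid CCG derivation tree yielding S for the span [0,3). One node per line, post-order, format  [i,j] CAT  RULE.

[0,1] NP/N  lex  "here"
[1,2] (S\(NP/N))/S  lex  "saw"
[2,3] S  lex  "which"
[1,3] S\(NP/N)  >  k=2
[0,3] S  <  k=1

[0,3] S   <
  [0,1] "here" : NP/N
  [1,3] S\(NP/N)   >
    [1,2] "saw" : (S\(NP/N))/S
    [2,3] "which" : S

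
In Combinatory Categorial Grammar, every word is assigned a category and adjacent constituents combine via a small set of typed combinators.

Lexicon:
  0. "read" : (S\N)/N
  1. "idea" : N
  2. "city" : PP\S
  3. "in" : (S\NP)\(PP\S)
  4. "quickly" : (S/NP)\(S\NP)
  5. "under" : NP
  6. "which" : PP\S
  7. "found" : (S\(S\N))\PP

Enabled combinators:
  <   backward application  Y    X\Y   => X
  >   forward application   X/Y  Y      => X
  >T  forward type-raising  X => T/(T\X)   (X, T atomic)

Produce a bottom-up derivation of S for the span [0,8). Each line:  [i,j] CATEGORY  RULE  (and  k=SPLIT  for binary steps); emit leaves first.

[0,1] (S\N)/N  lex  "read"
[1,2] N  lex  "idea"
[0,2] S\N  >  k=1
[2,3] PP\S  lex  "city"
[3,4] (S\NP)\(PP\S)  lex  "in"
[2,4] S\NP  <  k=3
[4,5] (S/NP)\(S\NP)  lex  "quickly"
[2,5] S/NP  <  k=4
[5,6] NP  lex  "under"
[2,6] S  >  k=5
[6,7] PP\S  lex  "which"
[2,7] PP  <  k=6
[7,8] (S\(S\N))\PP  lex  "found"
[2,8] S\(S\N)  <  k=7
[0,8] S  <  k=2

[0,8] S   <
  [0,2] S\N   >
    [0,1] "read" : (S\N)/N
    [1,2] "idea" : N
  [2,8] S\(S\N)   <
    [2,7] PP   <
      [2,6] S   >
        [2,5] S/NP   <
          [2,4] S\NP   <
            [2,3] "city" : PP\S
            [3,4] "in" : (S\NP)\(PP\S)
          [4,5] "quickly" : (S/NP)\(S\NP)
        [5,6] "under" : NP
      [6,7] "which" : PP\S
    [7,8] "found" : (S\(S\N))\PP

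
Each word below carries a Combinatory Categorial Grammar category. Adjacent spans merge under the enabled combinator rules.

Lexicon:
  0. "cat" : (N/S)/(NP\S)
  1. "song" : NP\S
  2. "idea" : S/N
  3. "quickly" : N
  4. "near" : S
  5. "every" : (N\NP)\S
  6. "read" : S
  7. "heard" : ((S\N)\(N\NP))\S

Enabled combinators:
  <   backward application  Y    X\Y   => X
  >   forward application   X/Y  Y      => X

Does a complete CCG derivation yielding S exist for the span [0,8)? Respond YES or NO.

YES

[0,8] S   <
  [0,4] N   >
    [0,2] N/S   >
      [0,1] "cat" : (N/S)/(NP\S)
      [1,2] "song" : NP\S
    [2,4] S   >
      [2,3] "idea" : S/N
      [3,4] "quickly" : N
  [4,8] S\N   <
    [4,6] N\NP   <
      [4,5] "near" : S
      [5,6] "every" : (N\NP)\S
    [6,8] (S\N)\(N\NP)   <
      [6,7] "read" : S
      [7,8] "heard" : ((S\N)\(N\NP))\S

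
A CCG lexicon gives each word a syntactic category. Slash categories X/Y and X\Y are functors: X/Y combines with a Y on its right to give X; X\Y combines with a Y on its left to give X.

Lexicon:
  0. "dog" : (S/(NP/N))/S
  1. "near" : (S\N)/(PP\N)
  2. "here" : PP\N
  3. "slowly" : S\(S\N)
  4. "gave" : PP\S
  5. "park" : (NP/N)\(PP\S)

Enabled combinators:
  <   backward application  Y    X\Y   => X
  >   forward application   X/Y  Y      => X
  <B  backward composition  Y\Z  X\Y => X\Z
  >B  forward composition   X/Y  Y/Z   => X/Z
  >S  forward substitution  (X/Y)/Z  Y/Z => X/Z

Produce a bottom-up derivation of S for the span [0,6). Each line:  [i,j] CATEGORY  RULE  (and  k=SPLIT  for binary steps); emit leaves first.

[0,1] (S/(NP/N))/S  lex  "dog"
[1,2] (S\N)/(PP\N)  lex  "near"
[2,3] PP\N  lex  "here"
[1,3] S\N  >  k=2
[3,4] S\(S\N)  lex  "slowly"
[1,4] S  <  k=3
[0,4] S/(NP/N)  >  k=1
[4,5] PP\S  lex  "gave"
[5,6] (NP/N)\(PP\S)  lex  "park"
[4,6] NP/N  <  k=5
[0,6] S  >  k=4

[0,6] S   >
  [0,4] S/(NP/N)   >
    [0,1] "dog" : (S/(NP/N))/S
    [1,4] S   <
      [1,3] S\N   >
        [1,2] "near" : (S\N)/(PP\N)
        [2,3] "here" : PP\N
      [3,4] "slowly" : S\(S\N)
  [4,6] NP/N   <
    [4,5] "gave" : PP\S
    [5,6] "park" : (NP/N)\(PP\S)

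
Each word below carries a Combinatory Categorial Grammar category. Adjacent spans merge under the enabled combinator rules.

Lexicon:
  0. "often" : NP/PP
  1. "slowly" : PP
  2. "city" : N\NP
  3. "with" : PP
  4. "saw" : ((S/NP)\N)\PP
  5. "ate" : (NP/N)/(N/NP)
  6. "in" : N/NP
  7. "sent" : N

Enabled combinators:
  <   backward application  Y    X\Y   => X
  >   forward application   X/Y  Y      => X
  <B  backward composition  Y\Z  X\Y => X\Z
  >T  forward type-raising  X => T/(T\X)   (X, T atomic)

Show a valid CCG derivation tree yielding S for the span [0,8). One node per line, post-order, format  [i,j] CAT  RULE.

[0,8] S   >
  [0,5] S/NP   <
    [0,3] N   <
      [0,2] NP   >
        [0,1] "often" : NP/PP
        [1,2] "slowly" : PP
      [2,3] "city" : N\NP
    [3,5] (S/NP)\N   <
      [3,4] "with" : PP
      [4,5] "saw" : ((S/NP)\N)\PP
  [5,8] NP   >
    [5,7] NP/N   >
      [5,6] "ate" : (NP/N)/(N/NP)
      [6,7] "in" : N/NP
    [7,8] "sent" : N

[0,1] NP/PP  lex  "often"
[1,2] PP  lex  "slowly"
[0,2] NP  >  k=1
[2,3] N\NP  lex  "city"
[0,3] N  <  k=2
[3,4] PP  lex  "with"
[4,5] ((S/NP)\N)\PP  lex  "saw"
[3,5] (S/NP)\N  <  k=4
[0,5] S/NP  <  k=3
[5,6] (NP/N)/(N/NP)  lex  "ate"
[6,7] N/NP  lex  "in"
[5,7] NP/N  >  k=6
[7,8] N  lex  "sent"
[5,8] NP  >  k=7
[0,8] S  >  k=5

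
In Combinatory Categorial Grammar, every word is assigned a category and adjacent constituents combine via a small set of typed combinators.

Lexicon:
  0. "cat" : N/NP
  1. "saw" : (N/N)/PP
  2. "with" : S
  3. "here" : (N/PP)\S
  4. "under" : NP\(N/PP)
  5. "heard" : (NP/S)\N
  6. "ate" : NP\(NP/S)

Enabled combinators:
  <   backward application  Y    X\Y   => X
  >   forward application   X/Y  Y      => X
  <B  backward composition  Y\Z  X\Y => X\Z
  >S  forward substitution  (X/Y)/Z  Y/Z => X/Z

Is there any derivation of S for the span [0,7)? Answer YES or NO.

N/NP (N/N)/PP S (N/PP)\S NP\(N/PP) (NP/S)\N NP\(NP/S)
CKY chart[0,7] = {NP}; S ∉ chart

NO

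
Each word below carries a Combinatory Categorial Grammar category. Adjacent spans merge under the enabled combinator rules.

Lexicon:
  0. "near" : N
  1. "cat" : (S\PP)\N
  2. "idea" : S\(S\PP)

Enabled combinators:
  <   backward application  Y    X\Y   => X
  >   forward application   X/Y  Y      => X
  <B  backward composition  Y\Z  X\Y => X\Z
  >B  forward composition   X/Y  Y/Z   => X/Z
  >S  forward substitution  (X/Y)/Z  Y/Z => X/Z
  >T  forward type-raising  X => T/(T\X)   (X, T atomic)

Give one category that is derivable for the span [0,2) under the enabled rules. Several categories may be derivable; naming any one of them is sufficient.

S\PP

[0,3] S   <
  [0,2] S\PP   <
    [0,1] "near" : N
    [1,2] "cat" : (S\PP)\N
  [2,3] "idea" : S\(S\PP)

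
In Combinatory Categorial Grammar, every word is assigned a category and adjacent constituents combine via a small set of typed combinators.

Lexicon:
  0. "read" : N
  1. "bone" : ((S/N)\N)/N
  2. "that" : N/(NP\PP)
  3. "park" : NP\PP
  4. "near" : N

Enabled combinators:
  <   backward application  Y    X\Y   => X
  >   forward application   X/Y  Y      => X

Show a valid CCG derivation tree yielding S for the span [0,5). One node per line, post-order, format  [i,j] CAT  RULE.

[0,1] N  lex  "read"
[1,2] ((S/N)\N)/N  lex  "bone"
[2,3] N/(NP\PP)  lex  "that"
[3,4] NP\PP  lex  "park"
[2,4] N  >  k=3
[1,4] (S/N)\N  >  k=2
[0,4] S/N  <  k=1
[4,5] N  lex  "near"
[0,5] S  >  k=4

[0,5] S   >
  [0,4] S/N   <
    [0,1] "read" : N
    [1,4] (S/N)\N   >
      [1,2] "bone" : ((S/N)\N)/N
      [2,4] N   >
        [2,3] "that" : N/(NP\PP)
        [3,4] "park" : NP\PP
  [4,5] "near" : N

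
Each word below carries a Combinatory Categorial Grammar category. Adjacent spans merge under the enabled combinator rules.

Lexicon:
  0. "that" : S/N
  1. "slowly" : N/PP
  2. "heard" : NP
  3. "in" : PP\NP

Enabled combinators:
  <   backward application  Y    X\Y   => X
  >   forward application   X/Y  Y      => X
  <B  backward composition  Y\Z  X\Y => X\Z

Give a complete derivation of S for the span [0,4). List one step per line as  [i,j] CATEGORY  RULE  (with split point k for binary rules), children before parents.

[0,1] S/N  lex  "that"
[1,2] N/PP  lex  "slowly"
[2,3] NP  lex  "heard"
[3,4] PP\NP  lex  "in"
[2,4] PP  <  k=3
[1,4] N  >  k=2
[0,4] S  >  k=1

[0,4] S   >
  [0,1] "that" : S/N
  [1,4] N   >
    [1,2] "slowly" : N/PP
    [2,4] PP   <
      [2,3] "heard" : NP
      [3,4] "in" : PP\NP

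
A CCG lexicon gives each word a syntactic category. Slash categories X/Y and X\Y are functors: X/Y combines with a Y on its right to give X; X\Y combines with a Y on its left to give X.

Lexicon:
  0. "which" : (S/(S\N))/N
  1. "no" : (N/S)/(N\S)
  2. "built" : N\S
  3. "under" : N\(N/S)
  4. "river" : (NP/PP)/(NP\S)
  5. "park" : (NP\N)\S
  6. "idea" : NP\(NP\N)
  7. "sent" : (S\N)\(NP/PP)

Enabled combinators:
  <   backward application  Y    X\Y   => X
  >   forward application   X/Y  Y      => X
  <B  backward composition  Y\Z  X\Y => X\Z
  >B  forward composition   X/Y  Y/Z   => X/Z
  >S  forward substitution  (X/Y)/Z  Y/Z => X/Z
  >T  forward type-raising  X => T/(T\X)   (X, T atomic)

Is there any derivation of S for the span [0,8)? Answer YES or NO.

YES

[0,8] S   >
  [0,4] S/(S\N)   >
    [0,1] "which" : (S/(S\N))/N
    [1,4] N   <
      [1,3] N/S   >
        [1,2] "no" : (N/S)/(N\S)
        [2,3] "built" : N\S
      [3,4] "under" : N\(N/S)
  [4,8] S\N   <
    [4,7] NP/PP   >
      [4,5] "river" : (NP/PP)/(NP\S)
      [5,7] NP\S   <B
        [5,6] "park" : (NP\N)\S
        [6,7] "idea" : NP\(NP\N)
    [7,8] "sent" : (S\N)\(NP/PP)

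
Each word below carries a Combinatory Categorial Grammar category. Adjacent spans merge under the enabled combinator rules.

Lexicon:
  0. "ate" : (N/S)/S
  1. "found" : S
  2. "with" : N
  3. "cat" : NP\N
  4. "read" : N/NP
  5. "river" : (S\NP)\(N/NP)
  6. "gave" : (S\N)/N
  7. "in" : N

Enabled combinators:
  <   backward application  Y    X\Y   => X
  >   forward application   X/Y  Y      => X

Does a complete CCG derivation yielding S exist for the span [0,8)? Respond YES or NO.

[0,8] S   <
  [0,6] N   >
    [0,2] N/S   >
      [0,1] "ate" : (N/S)/S
      [1,2] "found" : S
    [2,6] S   <
      [2,4] NP   <
        [2,3] "with" : N
        [3,4] "cat" : NP\N
      [4,6] S\NP   <
        [4,5] "read" : N/NP
        [5,6] "river" : (S\NP)\(N/NP)
  [6,8] S\N   >
    [6,7] "gave" : (S\N)/N
    [7,8] "in" : N

YES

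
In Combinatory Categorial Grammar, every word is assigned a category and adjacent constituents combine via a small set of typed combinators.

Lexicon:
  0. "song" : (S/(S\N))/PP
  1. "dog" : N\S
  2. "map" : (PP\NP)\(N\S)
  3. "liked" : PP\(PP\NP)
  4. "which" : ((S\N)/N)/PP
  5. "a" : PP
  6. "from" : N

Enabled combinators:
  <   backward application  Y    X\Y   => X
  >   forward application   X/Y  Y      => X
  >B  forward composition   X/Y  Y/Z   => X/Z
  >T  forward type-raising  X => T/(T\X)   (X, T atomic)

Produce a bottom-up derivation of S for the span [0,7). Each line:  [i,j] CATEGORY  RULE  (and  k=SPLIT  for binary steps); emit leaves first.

[0,1] (S/(S\N))/PP  lex  "song"
[1,2] N\S  lex  "dog"
[2,3] (PP\NP)\(N\S)  lex  "map"
[1,3] PP\NP  <  k=2
[3,4] PP\(PP\NP)  lex  "liked"
[1,4] PP  <  k=3
[0,4] S/(S\N)  >  k=1
[4,5] ((S\N)/N)/PP  lex  "which"
[5,6] PP  lex  "a"
[4,6] (S\N)/N  >  k=5
[6,7] N  lex  "from"
[4,7] S\N  >  k=6
[0,7] S  >  k=4

[0,7] S   >
  [0,4] S/(S\N)   >
    [0,1] "song" : (S/(S\N))/PP
    [1,4] PP   <
      [1,3] PP\NP   <
        [1,2] "dog" : N\S
        [2,3] "map" : (PP\NP)\(N\S)
      [3,4] "liked" : PP\(PP\NP)
  [4,7] S\N   >
    [4,6] (S\N)/N   >
      [4,5] "which" : ((S\N)/N)/PP
      [5,6] "a" : PP
    [6,7] "from" : N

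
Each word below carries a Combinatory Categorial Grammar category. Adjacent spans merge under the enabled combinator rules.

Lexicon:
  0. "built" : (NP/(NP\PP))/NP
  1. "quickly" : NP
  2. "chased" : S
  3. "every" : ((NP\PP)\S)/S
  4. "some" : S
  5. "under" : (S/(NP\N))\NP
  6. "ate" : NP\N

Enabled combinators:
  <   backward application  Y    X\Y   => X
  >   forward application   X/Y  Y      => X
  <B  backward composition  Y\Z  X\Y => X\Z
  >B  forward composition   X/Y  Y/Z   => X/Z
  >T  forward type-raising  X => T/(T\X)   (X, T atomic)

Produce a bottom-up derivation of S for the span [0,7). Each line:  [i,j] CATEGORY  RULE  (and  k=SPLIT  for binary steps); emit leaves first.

[0,1] (NP/(NP\PP))/NP  lex  "built"
[1,2] NP  lex  "quickly"
[0,2] NP/(NP\PP)  >  k=1
[2,3] S  lex  "chased"
[3,4] ((NP\PP)\S)/S  lex  "every"
[4,5] S  lex  "some"
[3,5] (NP\PP)\S  >  k=4
[2,5] NP\PP  <  k=3
[0,5] NP  >  k=2
[5,6] (S/(NP\N))\NP  lex  "under"
[0,6] S/(NP\N)  <  k=5
[6,7] NP\N  lex  "ate"
[0,7] S  >  k=6

[0,7] S   >
  [0,6] S/(NP\N)   <
    [0,5] NP   >
      [0,2] NP/(NP\PP)   >
        [0,1] "built" : (NP/(NP\PP))/NP
        [1,2] "quickly" : NP
      [2,5] NP\PP   <
        [2,3] "chased" : S
        [3,5] (NP\PP)\S   >
          [3,4] "every" : ((NP\PP)\S)/S
          [4,5] "some" : S
    [5,6] "under" : (S/(NP\N))\NP
  [6,7] "ate" : NP\N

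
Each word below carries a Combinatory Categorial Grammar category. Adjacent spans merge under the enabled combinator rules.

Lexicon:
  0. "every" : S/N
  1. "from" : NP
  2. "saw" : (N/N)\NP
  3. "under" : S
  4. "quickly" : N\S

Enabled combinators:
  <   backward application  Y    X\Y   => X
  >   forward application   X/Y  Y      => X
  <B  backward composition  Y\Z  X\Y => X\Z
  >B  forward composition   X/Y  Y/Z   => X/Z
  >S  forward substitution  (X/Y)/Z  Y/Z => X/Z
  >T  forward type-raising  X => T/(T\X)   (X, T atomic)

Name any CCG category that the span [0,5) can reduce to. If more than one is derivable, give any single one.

S

[0,5] S   >
  [0,3] S/N   >B
    [0,1] "every" : S/N
    [1,3] N/N   <
      [1,2] "from" : NP
      [2,3] "saw" : (N/N)\NP
  [3,5] N   <
    [3,4] "under" : S
    [4,5] "quickly" : N\S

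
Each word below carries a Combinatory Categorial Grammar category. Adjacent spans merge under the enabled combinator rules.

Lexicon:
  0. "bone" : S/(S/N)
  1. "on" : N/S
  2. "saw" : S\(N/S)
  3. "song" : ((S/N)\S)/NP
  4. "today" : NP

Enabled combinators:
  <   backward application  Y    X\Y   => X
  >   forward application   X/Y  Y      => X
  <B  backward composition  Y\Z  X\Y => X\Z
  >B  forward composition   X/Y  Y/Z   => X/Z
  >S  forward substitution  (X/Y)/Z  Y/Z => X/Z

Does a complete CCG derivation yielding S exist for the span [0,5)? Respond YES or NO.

YES

[0,5] S   >
  [0,1] "bone" : S/(S/N)
  [1,5] S/N   <
    [1,3] S   <
      [1,2] "on" : N/S
      [2,3] "saw" : S\(N/S)
    [3,5] (S/N)\S   >
      [3,4] "song" : ((S/N)\S)/NP
      [4,5] "today" : NP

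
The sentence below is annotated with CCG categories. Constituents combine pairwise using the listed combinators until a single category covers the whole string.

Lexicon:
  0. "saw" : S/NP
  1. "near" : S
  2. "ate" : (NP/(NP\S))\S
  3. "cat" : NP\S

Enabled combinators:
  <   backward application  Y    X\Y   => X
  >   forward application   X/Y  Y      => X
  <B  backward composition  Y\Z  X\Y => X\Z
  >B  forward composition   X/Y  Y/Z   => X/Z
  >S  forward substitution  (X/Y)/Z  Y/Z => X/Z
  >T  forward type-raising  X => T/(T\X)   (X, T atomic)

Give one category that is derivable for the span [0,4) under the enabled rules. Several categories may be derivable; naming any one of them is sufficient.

S

[0,4] S   >
  [0,1] "saw" : S/NP
  [1,4] NP   >
    [1,3] NP/(NP\S)   <
      [1,2] "near" : S
      [2,3] "ate" : (NP/(NP\S))\S
    [3,4] "cat" : NP\S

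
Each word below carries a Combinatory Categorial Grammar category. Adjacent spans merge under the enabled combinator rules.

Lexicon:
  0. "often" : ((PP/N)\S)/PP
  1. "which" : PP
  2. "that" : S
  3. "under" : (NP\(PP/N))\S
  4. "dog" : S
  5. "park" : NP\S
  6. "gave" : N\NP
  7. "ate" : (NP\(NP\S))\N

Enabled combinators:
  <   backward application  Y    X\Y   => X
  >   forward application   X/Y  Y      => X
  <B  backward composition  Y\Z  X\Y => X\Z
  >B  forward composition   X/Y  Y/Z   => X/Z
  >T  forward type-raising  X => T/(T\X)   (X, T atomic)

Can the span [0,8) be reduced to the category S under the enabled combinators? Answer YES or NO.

((PP/N)\S)/PP PP S (NP\(PP/N))\S S NP\S N\NP (NP\(NP\S))\N
CKY chart[0,8] = {N/(N\NP), NP, NP/(NP\NP), PP/(PP\NP), S/(S\NP)}; S ∉ chart

NO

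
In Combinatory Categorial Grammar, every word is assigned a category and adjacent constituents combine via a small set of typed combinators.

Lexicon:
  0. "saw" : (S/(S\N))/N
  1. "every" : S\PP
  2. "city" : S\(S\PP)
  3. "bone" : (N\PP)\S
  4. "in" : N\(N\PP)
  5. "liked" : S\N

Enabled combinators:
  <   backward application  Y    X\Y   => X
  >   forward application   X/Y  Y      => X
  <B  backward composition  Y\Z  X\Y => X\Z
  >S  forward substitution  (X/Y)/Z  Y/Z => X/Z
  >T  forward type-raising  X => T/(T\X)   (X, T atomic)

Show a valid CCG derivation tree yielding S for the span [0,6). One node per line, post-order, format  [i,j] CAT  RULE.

[0,6] S   >
  [0,5] S/(S\N)   >
    [0,1] "saw" : (S/(S\N))/N
    [1,5] N   <
      [1,4] N\PP   <
        [1,3] S   <
          [1,2] "every" : S\PP
          [2,3] "city" : S\(S\PP)
        [3,4] "bone" : (N\PP)\S
      [4,5] "in" : N\(N\PP)
  [5,6] "liked" : S\N

[0,1] (S/(S\N))/N  lex  "saw"
[1,2] S\PP  lex  "every"
[2,3] S\(S\PP)  lex  "city"
[1,3] S  <  k=2
[3,4] (N\PP)\S  lex  "bone"
[1,4] N\PP  <  k=3
[4,5] N\(N\PP)  lex  "in"
[1,5] N  <  k=4
[0,5] S/(S\N)  >  k=1
[5,6] S\N  lex  "liked"
[0,6] S  >  k=5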